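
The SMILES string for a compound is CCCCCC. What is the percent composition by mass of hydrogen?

16.38%

Atom tally by fragment:
  CH3 → C:1 H:3
  CH2 → C:1 H:2
  CH2 → C:1 H:2
  CH2 → C:1 H:2
  CH2 → C:1 H:2
  CH3 → C:1 H:3
Element totals:
  C: 6
  H: 14
Molecular formula: C6H14.
Molar mass = 86.178 g/mol.
Mass from H: 14 × 1.008 = 14.112 g/mol.
%H = 14.112 / 86.178 × 100 = 16.38%.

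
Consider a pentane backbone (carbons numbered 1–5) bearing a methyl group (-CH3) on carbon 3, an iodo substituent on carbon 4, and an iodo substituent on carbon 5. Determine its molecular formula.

C6H12I2

Atom tally by fragment:
  CH3 → C:1 H:3
  CH2 → C:1 H:2
  CH(CH3) → C:2 H:4
  CH(I) → C:1 H:1 I:1
  CH2I → C:1 H:2 I:1
Element totals:
  C: 6
  H: 12
  I: 2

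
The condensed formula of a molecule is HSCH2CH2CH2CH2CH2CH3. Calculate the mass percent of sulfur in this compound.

27.11%

Atom tally by fragment:
  HSCH2 → C:1 H:3 S:1
  CH2 → C:1 H:2
  CH2 → C:1 H:2
  CH2 → C:1 H:2
  CH2 → C:1 H:2
  CH3 → C:1 H:3
Element totals:
  C: 6
  H: 14
  S: 1
Molecular formula: C6H14S.
Molar mass = 118.238 g/mol.
Mass from S: 1 × 32.06 = 32.060 g/mol.
%S = 32.060 / 118.238 × 100 = 27.11%.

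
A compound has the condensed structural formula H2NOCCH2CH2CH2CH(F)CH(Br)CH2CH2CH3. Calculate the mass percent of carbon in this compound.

42.53%

Atom tally by fragment:
  H2NOCCH2 → C:2 H:4 O:1 N:1
  CH2 → C:1 H:2
  CH2 → C:1 H:2
  CH(F) → C:1 H:1 F:1
  CH(Br) → C:1 H:1 Br:1
  CH2 → C:1 H:2
  CH2 → C:1 H:2
  CH3 → C:1 H:3
Element totals:
  C: 9
  H: 17
  Br: 1
  F: 1
  N: 1
  O: 1
Molecular formula: C9H17BrFNO.
Molar mass = 254.143 g/mol.
Mass from C: 9 × 12.011 = 108.099 g/mol.
%C = 108.099 / 254.143 × 100 = 42.53%.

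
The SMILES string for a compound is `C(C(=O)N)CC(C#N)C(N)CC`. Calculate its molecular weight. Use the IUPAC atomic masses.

169.23 g/mol

Atom tally by fragment:
  H2NOCCH2 → C:2 H:4 O:1 N:1
  CH2 → C:1 H:2
  CH(CN) → C:2 H:1 N:1
  CH(NH2) → C:1 H:3 N:1
  CH2 → C:1 H:2
  CH3 → C:1 H:3
Element totals:
  C: 8
  H: 15
  N: 3
  O: 1
Molecular formula: C8H15N3O.
  M = 8(12.011) + 15(1.008) + 3(14.007) + 15.999
    = 96.088 + 15.120 + 42.021 + 15.999 = 169.228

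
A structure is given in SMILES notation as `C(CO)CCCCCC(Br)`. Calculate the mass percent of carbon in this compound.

Atom tally by fragment:
  HOCH2CH2 → C:2 H:5 O:1
  CH2 → C:1 H:2
  CH2 → C:1 H:2
  CH2 → C:1 H:2
  CH2 → C:1 H:2
  CH2 → C:1 H:2
  CH2Br → C:1 H:2 Br:1
Element totals:
  C: 8
  H: 17
  Br: 1
  O: 1
Molecular formula: C8H17BrO.
Molar mass = 209.127 g/mol.
Mass from C: 8 × 12.011 = 96.088 g/mol.
%C = 96.088 / 209.127 × 100 = 45.95%.

45.95%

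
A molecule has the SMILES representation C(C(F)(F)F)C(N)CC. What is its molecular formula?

Atom tally by fragment:
  F3CCH2 → C:2 H:2 F:3
  CH(NH2) → C:1 H:3 N:1
  CH2 → C:1 H:2
  CH3 → C:1 H:3
Element totals:
  C: 5
  H: 10
  F: 3
  N: 1

C5H10F3N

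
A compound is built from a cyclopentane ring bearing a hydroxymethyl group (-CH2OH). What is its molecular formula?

C6H12O

Atom tally by fragment:
  cyclopentane ring core → C:5 H:10
  (− 1 ring H displaced by substituents)
  + CH2OH → C:1 H:3 O:1
Element totals:
  C: 6
  H: 12
  O: 1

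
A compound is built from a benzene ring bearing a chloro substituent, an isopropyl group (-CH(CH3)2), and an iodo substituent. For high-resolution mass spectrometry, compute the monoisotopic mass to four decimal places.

Atom tally by fragment:
  benzene ring core → C:6 H:6
  (− 3 ring H displaced by substituents)
  + Cl → Cl:1
  + CH(CH3)2 → C:3 H:7
  + I → I:1
Element totals:
  C: 9
  H: 10
  Cl: 1
  I: 1
Molecular formula: C9H10ClI.
  M = 9(12.0) + 10(1.007825) + 34.968853 + 126.904472
    = 108.000000 + 10.078250 + 34.968853 + 126.904472 = 279.951575

279.9516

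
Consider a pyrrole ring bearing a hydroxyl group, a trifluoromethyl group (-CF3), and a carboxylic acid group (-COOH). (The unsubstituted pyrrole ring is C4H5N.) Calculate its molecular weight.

Atom tally by fragment:
  pyrrole ring core → C:4 H:5 N:1
  (− 3 ring H displaced by substituents)
  + OH → O:1 H:1
  + CF3 → C:1 F:3
  + COOH → C:1 H:1 O:2
Element totals:
  C: 6
  H: 4
  F: 3
  N: 1
  O: 3
Molecular formula: C6H4F3NO3.
  M = 6(12.011) + 4(1.008) + 3(18.998) + 14.007 + 3(15.999)
    = 72.066 + 4.032 + 56.994 + 14.007 + 47.997 = 195.096

195.10 g/mol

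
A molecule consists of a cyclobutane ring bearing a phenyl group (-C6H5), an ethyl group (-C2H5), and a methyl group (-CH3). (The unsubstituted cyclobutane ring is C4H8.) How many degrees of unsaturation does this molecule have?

5

Atom tally by fragment:
  cyclobutane ring core → C:4 H:8
  (− 3 ring H displaced by substituents)
  + C6H5 → C:6 H:5
  + C2H5 → C:2 H:5
  + CH3 → C:1 H:3
Element totals:
  C: 13
  H: 18
Molecular formula: C13H18.
DoU = (2C + 2 + N − H − X) / 2 = (2·13 + 2 + 0 − 18 − 0) / 2 = 5.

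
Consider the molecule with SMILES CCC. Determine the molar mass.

Atom tally by fragment:
  CH3 → C:1 H:3
  CH2 → C:1 H:2
  CH3 → C:1 H:3
Element totals:
  C: 3
  H: 8
Molecular formula: C3H8.
  M = 3(12.011) + 8(1.008)
    = 36.033 + 8.064 = 44.097

44.10 g/mol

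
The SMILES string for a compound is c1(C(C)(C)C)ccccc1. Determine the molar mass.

134.22 g/mol

Atom tally by fragment:
  benzene ring core → C:6 H:6
  (− 1 ring H displaced by substituents)
  + C(CH3)3 → C:4 H:9
Element totals:
  C: 10
  H: 14
Molecular formula: C10H14.
  M = 10(12.011) + 14(1.008)
    = 120.110 + 14.112 = 134.222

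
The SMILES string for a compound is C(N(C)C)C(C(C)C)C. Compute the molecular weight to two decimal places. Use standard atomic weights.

129.25 g/mol

Atom tally by fragment:
  (CH3)2NCH2 → C:3 H:8 N:1
  CH(CH(CH3)2) → C:4 H:8
  CH3 → C:1 H:3
Element totals:
  C: 8
  H: 19
  N: 1
Molecular formula: C8H19N.
  M = 8(12.011) + 19(1.008) + 14.007
    = 96.088 + 19.152 + 14.007 = 129.247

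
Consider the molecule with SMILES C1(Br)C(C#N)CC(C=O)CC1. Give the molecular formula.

C8H10BrNO

Atom tally by fragment:
  cyclohexane ring core → C:6 H:12
  (− 3 ring H displaced by substituents)
  + Br → Br:1
  + CN → C:1 N:1
  + CHO → C:1 H:1 O:1
Element totals:
  C: 8
  H: 10
  Br: 1
  N: 1
  O: 1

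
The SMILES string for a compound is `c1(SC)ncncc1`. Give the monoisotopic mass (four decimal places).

126.0252

Atom tally by fragment:
  pyrimidine ring core → C:4 H:4 N:2
  (− 1 ring H displaced by substituents)
  + SCH3 → C:1 H:3 S:1
Element totals:
  C: 5
  H: 6
  N: 2
  S: 1
Molecular formula: C5H6N2S.
  M = 5(12.0) + 6(1.007825) + 2(14.003074) + 31.972071
    = 60.000000 + 6.046950 + 28.006148 + 31.972071 = 126.025169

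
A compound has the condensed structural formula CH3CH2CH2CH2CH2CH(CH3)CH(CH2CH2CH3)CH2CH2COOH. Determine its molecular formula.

C14H28O2

Element totals:
  C: 14
  H: 28
  O: 2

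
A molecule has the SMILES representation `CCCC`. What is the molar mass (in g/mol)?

Atom tally by fragment:
  CH3 → C:1 H:3
  CH2 → C:1 H:2
  CH2 → C:1 H:2
  CH3 → C:1 H:3
Element totals:
  C: 4
  H: 10
Molecular formula: C4H10.
  M = 4(12.011) + 10(1.008)
    = 48.044 + 10.080 = 58.124

58.12 g/mol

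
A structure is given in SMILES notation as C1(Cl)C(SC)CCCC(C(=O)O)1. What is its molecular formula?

C8H13ClO2S

Atom tally by fragment:
  cyclohexane ring core → C:6 H:12
  (− 3 ring H displaced by substituents)
  + Cl → Cl:1
  + SCH3 → C:1 H:3 S:1
  + COOH → C:1 H:1 O:2
Element totals:
  C: 8
  H: 13
  Cl: 1
  O: 2
  S: 1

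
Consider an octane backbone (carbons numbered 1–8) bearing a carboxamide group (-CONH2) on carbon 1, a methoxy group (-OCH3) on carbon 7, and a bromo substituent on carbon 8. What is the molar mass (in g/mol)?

266.18 g/mol

Atom tally by fragment:
  H2NOCCH2 → C:2 H:4 O:1 N:1
  CH2 → C:1 H:2
  CH2 → C:1 H:2
  CH2 → C:1 H:2
  CH2 → C:1 H:2
  CH2 → C:1 H:2
  CH(OCH3) → C:2 H:4 O:1
  CH2Br → C:1 H:2 Br:1
Element totals:
  C: 10
  H: 20
  Br: 1
  N: 1
  O: 2
Molecular formula: C10H20BrNO2.
  M = 10(12.011) + 20(1.008) + 79.904 + 14.007 + 2(15.999)
    = 120.110 + 20.160 + 79.904 + 14.007 + 31.998 = 266.179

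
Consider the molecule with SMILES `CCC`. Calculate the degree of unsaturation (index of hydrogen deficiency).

0

Atom tally by fragment:
  CH3 → C:1 H:3
  CH2 → C:1 H:2
  CH3 → C:1 H:3
Element totals:
  C: 3
  H: 8
Molecular formula: C3H8.
DoU = (2C + 2 + N − H − X) / 2 = (2·3 + 2 + 0 − 8 − 0) / 2 = 0.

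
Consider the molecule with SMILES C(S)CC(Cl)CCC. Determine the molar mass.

Atom tally by fragment:
  HSCH2 → C:1 H:3 S:1
  CH2 → C:1 H:2
  CH(Cl) → C:1 H:1 Cl:1
  CH2 → C:1 H:2
  CH2 → C:1 H:2
  CH3 → C:1 H:3
Element totals:
  C: 6
  H: 13
  Cl: 1
  S: 1
Molecular formula: C6H13ClS.
  M = 6(12.011) + 13(1.008) + 35.45 + 32.06
    = 72.066 + 13.104 + 35.450 + 32.060 = 152.680

152.68 g/mol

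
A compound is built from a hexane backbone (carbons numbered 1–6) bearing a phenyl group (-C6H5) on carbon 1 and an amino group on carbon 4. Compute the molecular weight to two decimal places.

177.29 g/mol

Atom tally by fragment:
  C6H5CH2 → C:7 H:7
  CH2 → C:1 H:2
  CH2 → C:1 H:2
  CH(NH2) → C:1 H:3 N:1
  CH2 → C:1 H:2
  CH3 → C:1 H:3
Element totals:
  C: 12
  H: 19
  N: 1
Molecular formula: C12H19N.
  M = 12(12.011) + 19(1.008) + 14.007
    = 144.132 + 19.152 + 14.007 = 177.291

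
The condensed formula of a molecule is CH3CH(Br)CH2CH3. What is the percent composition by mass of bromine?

58.32%

Atom tally by fragment:
  CH3 → C:1 H:3
  CH(Br) → C:1 H:1 Br:1
  CH2 → C:1 H:2
  CH3 → C:1 H:3
Element totals:
  C: 4
  H: 9
  Br: 1
Molecular formula: C4H9Br.
Molar mass = 137.020 g/mol.
Mass from Br: 1 × 79.904 = 79.904 g/mol.
%Br = 79.904 / 137.020 × 100 = 58.32%.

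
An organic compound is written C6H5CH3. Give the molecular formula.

Atom tally by fragment:
  benzene ring core → C:6 H:6
  (− 1 ring H displaced by substituents)
  + CH3 → C:1 H:3
Element totals:
  C: 7
  H: 8

C7H8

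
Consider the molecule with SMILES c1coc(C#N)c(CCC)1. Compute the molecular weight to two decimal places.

Atom tally by fragment:
  furan ring core → C:4 H:4 O:1
  (− 2 ring H displaced by substituents)
  + CN → C:1 N:1
  + CH2CH2CH3 → C:3 H:7
Element totals:
  C: 8
  H: 9
  N: 1
  O: 1
Molecular formula: C8H9NO.
  M = 8(12.011) + 9(1.008) + 14.007 + 15.999
    = 96.088 + 9.072 + 14.007 + 15.999 = 135.166

135.17 g/mol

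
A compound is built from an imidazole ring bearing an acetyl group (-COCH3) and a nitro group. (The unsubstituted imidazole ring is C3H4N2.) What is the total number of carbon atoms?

Atom tally by fragment:
  imidazole ring core → C:3 H:4 N:2
  (− 2 ring H displaced by substituents)
  + COCH3 → C:2 H:3 O:1
  + NO2 → N:1 O:2
Element totals:
  C: 5
  H: 5
  N: 3
  O: 3

5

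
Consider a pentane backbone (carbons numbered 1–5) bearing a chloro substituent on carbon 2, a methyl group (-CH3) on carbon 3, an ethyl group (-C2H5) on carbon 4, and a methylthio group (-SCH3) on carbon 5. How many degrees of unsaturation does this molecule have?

0

Atom tally by fragment:
  CH3 → C:1 H:3
  CH(Cl) → C:1 H:1 Cl:1
  CH(CH3) → C:2 H:4
  CH(C2H5) → C:3 H:6
  CH2SCH3 → C:2 H:5 S:1
Element totals:
  C: 9
  H: 19
  Cl: 1
  S: 1
Molecular formula: C9H19ClS.
DoU = (2C + 2 + N − H − X) / 2 = (2·9 + 2 + 0 − 19 − 1) / 2 = 0.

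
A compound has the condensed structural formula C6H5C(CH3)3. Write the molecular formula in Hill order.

Element totals:
  C: 10
  H: 14

C10H14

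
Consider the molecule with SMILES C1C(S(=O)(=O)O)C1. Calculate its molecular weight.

122.14 g/mol

Atom tally by fragment:
  cyclopropane ring core → C:3 H:6
  (− 1 ring H displaced by substituents)
  + SO3H → S:1 O:3 H:1
Element totals:
  C: 3
  H: 6
  O: 3
  S: 1
Molecular formula: C3H6O3S.
  M = 3(12.011) + 6(1.008) + 3(15.999) + 32.06
    = 36.033 + 6.048 + 47.997 + 32.060 = 122.138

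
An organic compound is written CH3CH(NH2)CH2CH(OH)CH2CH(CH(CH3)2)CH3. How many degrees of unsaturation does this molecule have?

Element totals:
  C: 10
  H: 23
  N: 1
  O: 1
Molecular formula: C10H23NO.
DoU = (2C + 2 + N − H − X) / 2 = (2·10 + 2 + 1 − 23 − 0) / 2 = 0.

0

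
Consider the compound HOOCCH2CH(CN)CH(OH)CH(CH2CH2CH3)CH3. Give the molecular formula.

C10H17NO3

Atom tally by fragment:
  HOOCCH2 → C:2 H:3 O:2
  CH(CN) → C:2 H:1 N:1
  CH(OH) → C:1 H:2 O:1
  CH(CH2CH2CH3) → C:4 H:8
  CH3 → C:1 H:3
Element totals:
  C: 10
  H: 17
  N: 1
  O: 3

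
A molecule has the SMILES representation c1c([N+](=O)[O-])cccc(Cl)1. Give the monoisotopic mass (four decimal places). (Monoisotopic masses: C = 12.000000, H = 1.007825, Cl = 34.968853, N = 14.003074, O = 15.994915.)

156.9931

Atom tally by fragment:
  benzene ring core → C:6 H:6
  (− 2 ring H displaced by substituents)
  + NO2 → N:1 O:2
  + Cl → Cl:1
Element totals:
  C: 6
  H: 4
  Cl: 1
  N: 1
  O: 2
Molecular formula: C6H4ClNO2.
  M = 6(12.0) + 4(1.007825) + 34.968853 + 14.003074 + 2(15.994915)
    = 72.000000 + 4.031300 + 34.968853 + 14.003074 + 31.989830 = 156.993057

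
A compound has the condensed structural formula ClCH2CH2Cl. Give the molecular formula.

C2H4Cl2

Atom tally by fragment:
  ClCH2 → C:1 H:2 Cl:1
  CH2Cl → C:1 H:2 Cl:1
Element totals:
  C: 2
  H: 4
  Cl: 2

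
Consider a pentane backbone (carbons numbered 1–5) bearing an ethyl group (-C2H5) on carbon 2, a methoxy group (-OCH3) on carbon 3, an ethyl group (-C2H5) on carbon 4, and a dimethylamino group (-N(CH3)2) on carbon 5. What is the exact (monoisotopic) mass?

Atom tally by fragment:
  CH3 → C:1 H:3
  CH(C2H5) → C:3 H:6
  CH(OCH3) → C:2 H:4 O:1
  CH(C2H5) → C:3 H:6
  CH2N(CH3)2 → C:3 H:8 N:1
Element totals:
  C: 12
  H: 27
  N: 1
  O: 1
Molecular formula: C12H27NO.
  M = 12(12.0) + 27(1.007825) + 14.003074 + 15.994915
    = 144.000000 + 27.211275 + 14.003074 + 15.994915 = 201.209264

201.2093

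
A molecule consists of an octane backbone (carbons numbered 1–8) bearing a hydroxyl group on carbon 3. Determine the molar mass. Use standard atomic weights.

Atom tally by fragment:
  CH3 → C:1 H:3
  CH2 → C:1 H:2
  CH(OH) → C:1 H:2 O:1
  CH2 → C:1 H:2
  CH2 → C:1 H:2
  CH2 → C:1 H:2
  CH2 → C:1 H:2
  CH3 → C:1 H:3
Element totals:
  C: 8
  H: 18
  O: 1
Molecular formula: C8H18O.
  M = 8(12.011) + 18(1.008) + 15.999
    = 96.088 + 18.144 + 15.999 = 130.231

130.23 g/mol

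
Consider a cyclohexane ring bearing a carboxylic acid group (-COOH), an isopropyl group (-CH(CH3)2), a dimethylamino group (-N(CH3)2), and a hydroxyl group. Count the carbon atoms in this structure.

Atom tally by fragment:
  cyclohexane ring core → C:6 H:12
  (− 4 ring H displaced by substituents)
  + COOH → C:1 H:1 O:2
  + CH(CH3)2 → C:3 H:7
  + N(CH3)2 → N:1 C:2 H:6
  + OH → O:1 H:1
Element totals:
  C: 12
  H: 23
  N: 1
  O: 3

12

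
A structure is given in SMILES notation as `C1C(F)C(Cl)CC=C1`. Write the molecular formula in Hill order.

C6H8ClF

Atom tally by fragment:
  cyclohexene ring core → C:6 H:10
  (− 2 ring H displaced by substituents)
  + F → F:1
  + Cl → Cl:1
Element totals:
  C: 6
  H: 8
  Cl: 1
  F: 1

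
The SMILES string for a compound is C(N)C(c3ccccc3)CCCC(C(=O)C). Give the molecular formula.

Atom tally by fragment:
  H2NCH2 → C:1 H:4 N:1
  CH(C6H5) → C:7 H:6
  CH2 → C:1 H:2
  CH2 → C:1 H:2
  CH2 → C:1 H:2
  CH2COCH3 → C:3 H:5 O:1
Element totals:
  C: 14
  H: 21
  N: 1
  O: 1

C14H21NO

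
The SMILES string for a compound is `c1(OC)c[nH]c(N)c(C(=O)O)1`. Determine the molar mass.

156.14 g/mol

Atom tally by fragment:
  pyrrole ring core → C:4 H:5 N:1
  (− 3 ring H displaced by substituents)
  + OCH3 → C:1 H:3 O:1
  + NH2 → N:1 H:2
  + COOH → C:1 H:1 O:2
Element totals:
  C: 6
  H: 8
  N: 2
  O: 3
Molecular formula: C6H8N2O3.
  M = 6(12.011) + 8(1.008) + 2(14.007) + 3(15.999)
    = 72.066 + 8.064 + 28.014 + 47.997 = 156.141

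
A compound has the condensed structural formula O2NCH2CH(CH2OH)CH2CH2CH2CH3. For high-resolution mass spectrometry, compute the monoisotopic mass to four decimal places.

161.1052

Element totals:
  C: 7
  H: 15
  N: 1
  O: 3
Molecular formula: C7H15NO3.
  M = 7(12.0) + 15(1.007825) + 14.003074 + 3(15.994915)
    = 84.000000 + 15.117375 + 14.003074 + 47.984745 = 161.105194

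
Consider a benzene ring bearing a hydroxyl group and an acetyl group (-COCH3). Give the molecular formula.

C8H8O2

Atom tally by fragment:
  benzene ring core → C:6 H:6
  (− 2 ring H displaced by substituents)
  + OH → O:1 H:1
  + COCH3 → C:2 H:3 O:1
Element totals:
  C: 8
  H: 8
  O: 2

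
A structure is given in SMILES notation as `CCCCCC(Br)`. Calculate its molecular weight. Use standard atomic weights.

165.07 g/mol

Atom tally by fragment:
  CH3 → C:1 H:3
  CH2 → C:1 H:2
  CH2 → C:1 H:2
  CH2 → C:1 H:2
  CH2 → C:1 H:2
  CH2Br → C:1 H:2 Br:1
Element totals:
  C: 6
  H: 13
  Br: 1
Molecular formula: C6H13Br.
  M = 6(12.011) + 13(1.008) + 79.904
    = 72.066 + 13.104 + 79.904 = 165.074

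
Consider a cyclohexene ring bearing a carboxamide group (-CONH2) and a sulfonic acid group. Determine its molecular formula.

C7H11NO4S

Atom tally by fragment:
  cyclohexene ring core → C:6 H:10
  (− 2 ring H displaced by substituents)
  + CONH2 → C:1 H:2 O:1 N:1
  + SO3H → S:1 O:3 H:1
Element totals:
  C: 7
  H: 11
  N: 1
  O: 4
  S: 1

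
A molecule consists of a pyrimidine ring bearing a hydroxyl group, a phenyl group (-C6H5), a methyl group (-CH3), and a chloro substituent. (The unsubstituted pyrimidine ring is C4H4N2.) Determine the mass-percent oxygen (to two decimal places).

7.25%

Atom tally by fragment:
  pyrimidine ring core → C:4 H:4 N:2
  (− 4 ring H displaced by substituents)
  + OH → O:1 H:1
  + C6H5 → C:6 H:5
  + CH3 → C:1 H:3
  + Cl → Cl:1
Element totals:
  C: 11
  H: 9
  Cl: 1
  N: 2
  O: 1
Molecular formula: C11H9ClN2O.
Molar mass = 220.656 g/mol.
Mass from O: 1 × 15.999 = 15.999 g/mol.
%O = 15.999 / 220.656 × 100 = 7.25%.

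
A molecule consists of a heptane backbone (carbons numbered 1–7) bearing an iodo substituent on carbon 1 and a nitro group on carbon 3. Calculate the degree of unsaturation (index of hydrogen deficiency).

Atom tally by fragment:
  ICH2 → C:1 H:2 I:1
  CH2 → C:1 H:2
  CH(NO2) → C:1 H:1 N:1 O:2
  CH2 → C:1 H:2
  CH2 → C:1 H:2
  CH2 → C:1 H:2
  CH3 → C:1 H:3
Element totals:
  C: 7
  H: 14
  I: 1
  N: 1
  O: 2
Molecular formula: C7H14INO2.
DoU = (2C + 2 + N − H − X) / 2 = (2·7 + 2 + 1 − 14 − 1) / 2 = 1.

1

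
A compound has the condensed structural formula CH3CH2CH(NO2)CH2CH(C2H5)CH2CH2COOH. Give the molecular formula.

C10H19NO4

Atom tally by fragment:
  CH3 → C:1 H:3
  CH2 → C:1 H:2
  CH(NO2) → C:1 H:1 N:1 O:2
  CH2 → C:1 H:2
  CH(C2H5) → C:3 H:6
  CH2 → C:1 H:2
  CH2COOH → C:2 H:3 O:2
Element totals:
  C: 10
  H: 19
  N: 1
  O: 4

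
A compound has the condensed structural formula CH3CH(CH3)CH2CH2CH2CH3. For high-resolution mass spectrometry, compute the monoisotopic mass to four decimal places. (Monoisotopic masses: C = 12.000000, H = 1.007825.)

Atom tally by fragment:
  CH3 → C:1 H:3
  CH(CH3) → C:2 H:4
  CH2 → C:1 H:2
  CH2 → C:1 H:2
  CH2 → C:1 H:2
  CH3 → C:1 H:3
Element totals:
  C: 7
  H: 16
Molecular formula: C7H16.
  M = 7(12.0) + 16(1.007825)
    = 84.000000 + 16.125200 = 100.125200

100.1252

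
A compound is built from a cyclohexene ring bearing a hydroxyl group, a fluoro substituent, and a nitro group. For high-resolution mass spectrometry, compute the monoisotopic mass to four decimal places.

161.0488

Atom tally by fragment:
  cyclohexene ring core → C:6 H:10
  (− 3 ring H displaced by substituents)
  + OH → O:1 H:1
  + F → F:1
  + NO2 → N:1 O:2
Element totals:
  C: 6
  H: 8
  F: 1
  N: 1
  O: 3
Molecular formula: C6H8FNO3.
  M = 6(12.0) + 8(1.007825) + 18.998403 + 14.003074 + 3(15.994915)
    = 72.000000 + 8.062600 + 18.998403 + 14.003074 + 47.984745 = 161.048822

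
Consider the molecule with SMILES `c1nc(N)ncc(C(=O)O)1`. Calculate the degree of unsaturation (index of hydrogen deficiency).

Atom tally by fragment:
  pyrimidine ring core → C:4 H:4 N:2
  (− 2 ring H displaced by substituents)
  + NH2 → N:1 H:2
  + COOH → C:1 H:1 O:2
Element totals:
  C: 5
  H: 5
  N: 3
  O: 2
Molecular formula: C5H5N3O2.
DoU = (2C + 2 + N − H − X) / 2 = (2·5 + 2 + 3 − 5 − 0) / 2 = 5.

5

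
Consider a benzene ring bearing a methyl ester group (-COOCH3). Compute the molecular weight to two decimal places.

Atom tally by fragment:
  benzene ring core → C:6 H:6
  (− 1 ring H displaced by substituents)
  + COOCH3 → C:2 H:3 O:2
Element totals:
  C: 8
  H: 8
  O: 2
Molecular formula: C8H8O2.
  M = 8(12.011) + 8(1.008) + 2(15.999)
    = 96.088 + 8.064 + 31.998 = 136.150

136.15 g/mol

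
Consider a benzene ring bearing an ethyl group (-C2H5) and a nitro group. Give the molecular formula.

Atom tally by fragment:
  benzene ring core → C:6 H:6
  (− 2 ring H displaced by substituents)
  + C2H5 → C:2 H:5
  + NO2 → N:1 O:2
Element totals:
  C: 8
  H: 9
  N: 1
  O: 2

C8H9NO2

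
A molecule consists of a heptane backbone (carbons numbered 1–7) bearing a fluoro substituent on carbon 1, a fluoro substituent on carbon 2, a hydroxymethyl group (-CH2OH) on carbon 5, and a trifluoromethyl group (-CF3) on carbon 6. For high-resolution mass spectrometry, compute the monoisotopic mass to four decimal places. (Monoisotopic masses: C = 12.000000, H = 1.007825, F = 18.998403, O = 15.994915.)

234.1043

Atom tally by fragment:
  FCH2 → C:1 H:2 F:1
  CH(F) → C:1 H:1 F:1
  CH2 → C:1 H:2
  CH2 → C:1 H:2
  CH(CH2OH) → C:2 H:4 O:1
  CH(CF3) → C:2 H:1 F:3
  CH3 → C:1 H:3
Element totals:
  C: 9
  H: 15
  F: 5
  O: 1
Molecular formula: C9H15F5O.
  M = 9(12.0) + 15(1.007825) + 5(18.998403) + 15.994915
    = 108.000000 + 15.117375 + 94.992015 + 15.994915 = 234.104305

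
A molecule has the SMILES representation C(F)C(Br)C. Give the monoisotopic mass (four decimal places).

Atom tally by fragment:
  FCH2 → C:1 H:2 F:1
  CH(Br) → C:1 H:1 Br:1
  CH3 → C:1 H:3
Element totals:
  C: 3
  H: 6
  Br: 1
  F: 1
Molecular formula: C3H6BrF.
  M = 3(12.0) + 6(1.007825) + 78.918338 + 18.998403
    = 36.000000 + 6.046950 + 78.918338 + 18.998403 = 139.963691

139.9637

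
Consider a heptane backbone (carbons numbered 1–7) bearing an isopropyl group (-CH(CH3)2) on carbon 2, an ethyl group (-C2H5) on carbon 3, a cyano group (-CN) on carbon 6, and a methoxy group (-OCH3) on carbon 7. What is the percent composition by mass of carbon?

Atom tally by fragment:
  CH3 → C:1 H:3
  CH(CH(CH3)2) → C:4 H:8
  CH(C2H5) → C:3 H:6
  CH2 → C:1 H:2
  CH2 → C:1 H:2
  CH(CN) → C:2 H:1 N:1
  CH2OCH3 → C:2 H:5 O:1
Element totals:
  C: 14
  H: 27
  N: 1
  O: 1
Molecular formula: C14H27NO.
Molar mass = 225.376 g/mol.
Mass from C: 14 × 12.011 = 168.154 g/mol.
%C = 168.154 / 225.376 × 100 = 74.61%.

74.61%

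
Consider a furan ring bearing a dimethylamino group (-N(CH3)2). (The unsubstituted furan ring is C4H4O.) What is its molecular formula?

C6H9NO

Atom tally by fragment:
  furan ring core → C:4 H:4 O:1
  (− 1 ring H displaced by substituents)
  + N(CH3)2 → N:1 C:2 H:6
Element totals:
  C: 6
  H: 9
  N: 1
  O: 1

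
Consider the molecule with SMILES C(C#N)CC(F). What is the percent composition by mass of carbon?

Atom tally by fragment:
  NCCH2 → C:2 H:2 N:1
  CH2 → C:1 H:2
  CH2F → C:1 H:2 F:1
Element totals:
  C: 4
  H: 6
  F: 1
  N: 1
Molecular formula: C4H6FN.
Molar mass = 87.097 g/mol.
Mass from C: 4 × 12.011 = 48.044 g/mol.
%C = 48.044 / 87.097 × 100 = 55.16%.

55.16%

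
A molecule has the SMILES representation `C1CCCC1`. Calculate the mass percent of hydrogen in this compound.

Atom tally by fragment:
  cyclopentane ring core → C:5 H:10
Element totals:
  C: 5
  H: 10
Molecular formula: C5H10.
Molar mass = 70.135 g/mol.
Mass from H: 10 × 1.008 = 10.080 g/mol.
%H = 10.080 / 70.135 × 100 = 14.37%.

14.37%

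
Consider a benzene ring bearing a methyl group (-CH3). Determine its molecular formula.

C7H8

Atom tally by fragment:
  benzene ring core → C:6 H:6
  (− 1 ring H displaced by substituents)
  + CH3 → C:1 H:3
Element totals:
  C: 7
  H: 8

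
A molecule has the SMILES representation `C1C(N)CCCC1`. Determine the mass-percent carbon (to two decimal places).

72.66%

Atom tally by fragment:
  cyclohexane ring core → C:6 H:12
  (− 1 ring H displaced by substituents)
  + NH2 → N:1 H:2
Element totals:
  C: 6
  H: 13
  N: 1
Molecular formula: C6H13N.
Molar mass = 99.177 g/mol.
Mass from C: 6 × 12.011 = 72.066 g/mol.
%C = 72.066 / 99.177 × 100 = 72.66%.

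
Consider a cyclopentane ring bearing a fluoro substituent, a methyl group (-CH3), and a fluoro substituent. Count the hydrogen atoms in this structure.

Atom tally by fragment:
  cyclopentane ring core → C:5 H:10
  (− 3 ring H displaced by substituents)
  + F → F:1
  + CH3 → C:1 H:3
  + F → F:1
Element totals:
  C: 6
  H: 10
  F: 2

10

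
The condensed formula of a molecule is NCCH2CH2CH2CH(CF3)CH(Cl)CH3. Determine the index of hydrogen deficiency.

Atom tally by fragment:
  NCCH2 → C:2 H:2 N:1
  CH2 → C:1 H:2
  CH2 → C:1 H:2
  CH(CF3) → C:2 H:1 F:3
  CH(Cl) → C:1 H:1 Cl:1
  CH3 → C:1 H:3
Element totals:
  C: 8
  H: 11
  Cl: 1
  F: 3
  N: 1
Molecular formula: C8H11ClF3N.
DoU = (2C + 2 + N − H − X) / 2 = (2·8 + 2 + 1 − 11 − 4) / 2 = 2.

2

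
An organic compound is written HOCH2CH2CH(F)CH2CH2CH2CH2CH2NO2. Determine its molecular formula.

Element totals:
  C: 8
  H: 16
  F: 1
  N: 1
  O: 3

C8H16FNO3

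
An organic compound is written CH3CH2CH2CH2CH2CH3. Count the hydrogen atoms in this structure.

14

Atom tally by fragment:
  CH3 → C:1 H:3
  CH2 → C:1 H:2
  CH2 → C:1 H:2
  CH2 → C:1 H:2
  CH2 → C:1 H:2
  CH3 → C:1 H:3
Element totals:
  C: 6
  H: 14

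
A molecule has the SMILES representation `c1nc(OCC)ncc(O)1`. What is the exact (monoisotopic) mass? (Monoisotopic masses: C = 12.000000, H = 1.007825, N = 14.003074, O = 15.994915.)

140.0586

Atom tally by fragment:
  pyrimidine ring core → C:4 H:4 N:2
  (− 2 ring H displaced by substituents)
  + OC2H5 → C:2 H:5 O:1
  + OH → O:1 H:1
Element totals:
  C: 6
  H: 8
  N: 2
  O: 2
Molecular formula: C6H8N2O2.
  M = 6(12.0) + 8(1.007825) + 2(14.003074) + 2(15.994915)
    = 72.000000 + 8.062600 + 28.006148 + 31.989830 = 140.058578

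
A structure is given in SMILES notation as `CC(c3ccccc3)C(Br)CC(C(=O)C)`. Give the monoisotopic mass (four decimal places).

Atom tally by fragment:
  CH3 → C:1 H:3
  CH(C6H5) → C:7 H:6
  CH(Br) → C:1 H:1 Br:1
  CH2 → C:1 H:2
  CH2COCH3 → C:3 H:5 O:1
Element totals:
  C: 13
  H: 17
  Br: 1
  O: 1
Molecular formula: C13H17BrO.
  M = 13(12.0) + 17(1.007825) + 78.918338 + 15.994915
    = 156.000000 + 17.133025 + 78.918338 + 15.994915 = 268.046278

268.0463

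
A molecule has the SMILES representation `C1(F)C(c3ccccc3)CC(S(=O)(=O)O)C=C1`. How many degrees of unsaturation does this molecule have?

Atom tally by fragment:
  cyclohexene ring core → C:6 H:10
  (− 3 ring H displaced by substituents)
  + F → F:1
  + C6H5 → C:6 H:5
  + SO3H → S:1 O:3 H:1
Element totals:
  C: 12
  H: 13
  F: 1
  O: 3
  S: 1
Molecular formula: C12H13FO3S.
DoU = (2C + 2 + N − H − X) / 2 = (2·12 + 2 + 0 − 13 − 1) / 2 = 6.

6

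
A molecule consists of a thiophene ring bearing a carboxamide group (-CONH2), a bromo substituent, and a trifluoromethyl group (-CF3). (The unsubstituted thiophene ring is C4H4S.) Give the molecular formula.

C6H3BrF3NOS

Atom tally by fragment:
  thiophene ring core → C:4 H:4 S:1
  (− 3 ring H displaced by substituents)
  + CONH2 → C:1 H:2 O:1 N:1
  + Br → Br:1
  + CF3 → C:1 F:3
Element totals:
  C: 6
  H: 3
  Br: 1
  F: 3
  N: 1
  O: 1
  S: 1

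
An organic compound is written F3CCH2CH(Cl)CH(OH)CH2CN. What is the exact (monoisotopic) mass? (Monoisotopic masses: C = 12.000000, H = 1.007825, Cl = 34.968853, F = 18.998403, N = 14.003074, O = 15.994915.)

201.0168

Atom tally by fragment:
  F3CCH2 → C:2 H:2 F:3
  CH(Cl) → C:1 H:1 Cl:1
  CH(OH) → C:1 H:2 O:1
  CH2CN → C:2 H:2 N:1
Element totals:
  C: 6
  H: 7
  Cl: 1
  F: 3
  N: 1
  O: 1
Molecular formula: C6H7ClF3NO.
  M = 6(12.0) + 7(1.007825) + 34.968853 + 3(18.998403) + 14.003074 + 15.994915
    = 72.000000 + 7.054775 + 34.968853 + 56.995209 + 14.003074 + 15.994915 = 201.016826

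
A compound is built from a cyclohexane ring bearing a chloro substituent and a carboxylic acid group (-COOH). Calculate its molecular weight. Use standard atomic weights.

162.61 g/mol

Atom tally by fragment:
  cyclohexane ring core → C:6 H:12
  (− 2 ring H displaced by substituents)
  + Cl → Cl:1
  + COOH → C:1 H:1 O:2
Element totals:
  C: 7
  H: 11
  Cl: 1
  O: 2
Molecular formula: C7H11ClO2.
  M = 7(12.011) + 11(1.008) + 35.45 + 2(15.999)
    = 84.077 + 11.088 + 35.450 + 31.998 = 162.613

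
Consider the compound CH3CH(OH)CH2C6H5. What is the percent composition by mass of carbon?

79.37%

Atom tally by fragment:
  CH3 → C:1 H:3
  CH(OH) → C:1 H:2 O:1
  CH2C6H5 → C:7 H:7
Element totals:
  C: 9
  H: 12
  O: 1
Molecular formula: C9H12O.
Molar mass = 136.194 g/mol.
Mass from C: 9 × 12.011 = 108.099 g/mol.
%C = 108.099 / 136.194 × 100 = 79.37%.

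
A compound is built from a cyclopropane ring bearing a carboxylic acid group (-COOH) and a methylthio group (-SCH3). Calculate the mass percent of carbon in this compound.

Atom tally by fragment:
  cyclopropane ring core → C:3 H:6
  (− 2 ring H displaced by substituents)
  + COOH → C:1 H:1 O:2
  + SCH3 → C:1 H:3 S:1
Element totals:
  C: 5
  H: 8
  O: 2
  S: 1
Molecular formula: C5H8O2S.
Molar mass = 132.177 g/mol.
Mass from C: 5 × 12.011 = 60.055 g/mol.
%C = 60.055 / 132.177 × 100 = 45.44%.

45.44%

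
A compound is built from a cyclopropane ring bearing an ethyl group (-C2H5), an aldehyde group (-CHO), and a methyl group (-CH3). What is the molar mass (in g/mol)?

112.17 g/mol

Atom tally by fragment:
  cyclopropane ring core → C:3 H:6
  (− 3 ring H displaced by substituents)
  + C2H5 → C:2 H:5
  + CHO → C:1 H:1 O:1
  + CH3 → C:1 H:3
Element totals:
  C: 7
  H: 12
  O: 1
Molecular formula: C7H12O.
  M = 7(12.011) + 12(1.008) + 15.999
    = 84.077 + 12.096 + 15.999 = 112.172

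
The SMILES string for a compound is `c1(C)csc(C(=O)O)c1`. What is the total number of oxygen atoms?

Atom tally by fragment:
  thiophene ring core → C:4 H:4 S:1
  (− 2 ring H displaced by substituents)
  + CH3 → C:1 H:3
  + COOH → C:1 H:1 O:2
Element totals:
  C: 6
  H: 6
  O: 2
  S: 1

2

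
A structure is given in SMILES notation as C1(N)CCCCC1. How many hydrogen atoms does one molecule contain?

13

Atom tally by fragment:
  cyclohexane ring core → C:6 H:12
  (− 1 ring H displaced by substituents)
  + NH2 → N:1 H:2
Element totals:
  C: 6
  H: 13
  N: 1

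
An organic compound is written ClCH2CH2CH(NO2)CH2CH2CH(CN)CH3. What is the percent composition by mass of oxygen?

15.64%

Element totals:
  C: 8
  H: 13
  Cl: 1
  N: 2
  O: 2
Molecular formula: C8H13ClN2O2.
Molar mass = 204.654 g/mol.
Mass from O: 2 × 15.999 = 31.998 g/mol.
%O = 31.998 / 204.654 × 100 = 15.64%.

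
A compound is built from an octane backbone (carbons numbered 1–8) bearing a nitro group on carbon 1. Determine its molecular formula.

Atom tally by fragment:
  O2NCH2 → C:1 H:2 N:1 O:2
  CH2 → C:1 H:2
  CH2 → C:1 H:2
  CH2 → C:1 H:2
  CH2 → C:1 H:2
  CH2 → C:1 H:2
  CH2 → C:1 H:2
  CH3 → C:1 H:3
Element totals:
  C: 8
  H: 17
  N: 1
  O: 2

C8H17NO2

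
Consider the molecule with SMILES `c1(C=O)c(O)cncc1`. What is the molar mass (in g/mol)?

Atom tally by fragment:
  pyridine ring core → C:5 H:5 N:1
  (− 2 ring H displaced by substituents)
  + CHO → C:1 H:1 O:1
  + OH → O:1 H:1
Element totals:
  C: 6
  H: 5
  N: 1
  O: 2
Molecular formula: C6H5NO2.
  M = 6(12.011) + 5(1.008) + 14.007 + 2(15.999)
    = 72.066 + 5.040 + 14.007 + 31.998 = 123.111

123.11 g/mol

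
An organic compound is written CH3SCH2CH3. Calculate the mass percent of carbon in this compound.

47.31%

Atom tally by fragment:
  CH3SCH2 → C:2 H:5 S:1
  CH3 → C:1 H:3
Element totals:
  C: 3
  H: 8
  S: 1
Molecular formula: C3H8S.
Molar mass = 76.157 g/mol.
Mass from C: 3 × 12.011 = 36.033 g/mol.
%C = 36.033 / 76.157 × 100 = 47.31%.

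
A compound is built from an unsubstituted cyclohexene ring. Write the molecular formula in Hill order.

Atom tally by fragment:
  cyclohexene ring core → C:6 H:10
Element totals:
  C: 6
  H: 10

C6H10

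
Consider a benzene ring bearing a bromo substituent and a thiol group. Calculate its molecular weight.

189.07 g/mol

Atom tally by fragment:
  benzene ring core → C:6 H:6
  (− 2 ring H displaced by substituents)
  + Br → Br:1
  + SH → S:1 H:1
Element totals:
  C: 6
  H: 5
  Br: 1
  S: 1
Molecular formula: C6H5BrS.
  M = 6(12.011) + 5(1.008) + 79.904 + 32.06
    = 72.066 + 5.040 + 79.904 + 32.060 = 189.070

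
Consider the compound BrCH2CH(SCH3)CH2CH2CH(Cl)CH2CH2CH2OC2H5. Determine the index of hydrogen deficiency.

0

Atom tally by fragment:
  BrCH2 → C:1 H:2 Br:1
  CH(SCH3) → C:2 H:4 S:1
  CH2 → C:1 H:2
  CH2 → C:1 H:2
  CH(Cl) → C:1 H:1 Cl:1
  CH2 → C:1 H:2
  CH2 → C:1 H:2
  CH2OC2H5 → C:3 H:7 O:1
Element totals:
  C: 11
  H: 22
  Br: 1
  Cl: 1
  O: 1
  S: 1
Molecular formula: C11H22BrClOS.
DoU = (2C + 2 + N − H − X) / 2 = (2·11 + 2 + 0 − 22 − 2) / 2 = 0.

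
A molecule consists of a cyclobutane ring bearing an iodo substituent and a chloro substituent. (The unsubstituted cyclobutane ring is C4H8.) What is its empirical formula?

Atom tally by fragment:
  cyclobutane ring core → C:4 H:8
  (− 2 ring H displaced by substituents)
  + I → I:1
  + Cl → Cl:1
Element totals:
  C: 4
  H: 6
  Cl: 1
  I: 1
Molecular formula: C4H6ClI.
gcd of subscripts (4, 1, 6, 1) = 1, so the empirical formula equals the molecular formula.

C4H6ClI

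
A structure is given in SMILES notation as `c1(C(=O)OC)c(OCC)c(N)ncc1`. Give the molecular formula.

Atom tally by fragment:
  pyridine ring core → C:5 H:5 N:1
  (− 3 ring H displaced by substituents)
  + COOCH3 → C:2 H:3 O:2
  + OC2H5 → C:2 H:5 O:1
  + NH2 → N:1 H:2
Element totals:
  C: 9
  H: 12
  N: 2
  O: 3

C9H12N2O3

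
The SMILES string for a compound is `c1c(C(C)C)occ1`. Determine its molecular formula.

Atom tally by fragment:
  furan ring core → C:4 H:4 O:1
  (− 1 ring H displaced by substituents)
  + CH(CH3)2 → C:3 H:7
Element totals:
  C: 7
  H: 10
  O: 1

C7H10O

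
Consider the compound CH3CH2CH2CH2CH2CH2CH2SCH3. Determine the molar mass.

146.29 g/mol

Atom tally by fragment:
  CH3 → C:1 H:3
  CH2 → C:1 H:2
  CH2 → C:1 H:2
  CH2 → C:1 H:2
  CH2 → C:1 H:2
  CH2 → C:1 H:2
  CH2SCH3 → C:2 H:5 S:1
Element totals:
  C: 8
  H: 18
  S: 1
Molecular formula: C8H18S.
  M = 8(12.011) + 18(1.008) + 32.06
    = 96.088 + 18.144 + 32.060 = 146.292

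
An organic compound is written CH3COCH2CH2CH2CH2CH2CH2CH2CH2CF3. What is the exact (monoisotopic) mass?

Element totals:
  C: 11
  H: 19
  F: 3
  O: 1
Molecular formula: C11H19F3O.
  M = 11(12.0) + 19(1.007825) + 3(18.998403) + 15.994915
    = 132.000000 + 19.148675 + 56.995209 + 15.994915 = 224.138799

224.1388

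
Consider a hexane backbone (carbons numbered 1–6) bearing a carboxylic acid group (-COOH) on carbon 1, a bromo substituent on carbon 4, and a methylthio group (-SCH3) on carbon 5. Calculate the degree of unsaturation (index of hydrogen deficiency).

1

Atom tally by fragment:
  HOOCCH2 → C:2 H:3 O:2
  CH2 → C:1 H:2
  CH2 → C:1 H:2
  CH(Br) → C:1 H:1 Br:1
  CH(SCH3) → C:2 H:4 S:1
  CH3 → C:1 H:3
Element totals:
  C: 8
  H: 15
  Br: 1
  O: 2
  S: 1
Molecular formula: C8H15BrO2S.
DoU = (2C + 2 + N − H − X) / 2 = (2·8 + 2 + 0 − 15 − 1) / 2 = 1.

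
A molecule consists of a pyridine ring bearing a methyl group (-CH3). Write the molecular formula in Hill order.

C6H7N

Atom tally by fragment:
  pyridine ring core → C:5 H:5 N:1
  (− 1 ring H displaced by substituents)
  + CH3 → C:1 H:3
Element totals:
  C: 6
  H: 7
  N: 1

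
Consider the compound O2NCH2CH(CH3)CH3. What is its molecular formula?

Atom tally by fragment:
  O2NCH2 → C:1 H:2 N:1 O:2
  CH(CH3) → C:2 H:4
  CH3 → C:1 H:3
Element totals:
  C: 4
  H: 9
  N: 1
  O: 2

C4H9NO2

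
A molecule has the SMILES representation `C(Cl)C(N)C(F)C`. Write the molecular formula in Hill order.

Atom tally by fragment:
  ClCH2 → C:1 H:2 Cl:1
  CH(NH2) → C:1 H:3 N:1
  CH(F) → C:1 H:1 F:1
  CH3 → C:1 H:3
Element totals:
  C: 4
  H: 9
  Cl: 1
  F: 1
  N: 1

C4H9ClFN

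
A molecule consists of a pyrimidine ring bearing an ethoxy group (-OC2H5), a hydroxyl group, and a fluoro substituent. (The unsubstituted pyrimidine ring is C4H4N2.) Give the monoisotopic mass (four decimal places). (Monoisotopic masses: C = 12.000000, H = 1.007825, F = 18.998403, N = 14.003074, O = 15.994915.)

158.0492

Atom tally by fragment:
  pyrimidine ring core → C:4 H:4 N:2
  (− 3 ring H displaced by substituents)
  + OC2H5 → C:2 H:5 O:1
  + OH → O:1 H:1
  + F → F:1
Element totals:
  C: 6
  H: 7
  F: 1
  N: 2
  O: 2
Molecular formula: C6H7FN2O2.
  M = 6(12.0) + 7(1.007825) + 18.998403 + 2(14.003074) + 2(15.994915)
    = 72.000000 + 7.054775 + 18.998403 + 28.006148 + 31.989830 = 158.049156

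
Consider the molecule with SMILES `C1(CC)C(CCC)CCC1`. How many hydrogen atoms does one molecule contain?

20

Atom tally by fragment:
  cyclopentane ring core → C:5 H:10
  (− 2 ring H displaced by substituents)
  + C2H5 → C:2 H:5
  + CH2CH2CH3 → C:3 H:7
Element totals:
  C: 10
  H: 20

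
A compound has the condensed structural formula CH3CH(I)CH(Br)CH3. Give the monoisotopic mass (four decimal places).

261.8854

Atom tally by fragment:
  CH3 → C:1 H:3
  CH(I) → C:1 H:1 I:1
  CH(Br) → C:1 H:1 Br:1
  CH3 → C:1 H:3
Element totals:
  C: 4
  H: 8
  Br: 1
  I: 1
Molecular formula: C4H8BrI.
  M = 4(12.0) + 8(1.007825) + 78.918338 + 126.904472
    = 48.000000 + 8.062600 + 78.918338 + 126.904472 = 261.885410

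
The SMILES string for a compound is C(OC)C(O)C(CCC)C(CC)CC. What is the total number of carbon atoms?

Atom tally by fragment:
  CH3OCH2 → C:2 H:5 O:1
  CH(OH) → C:1 H:2 O:1
  CH(CH2CH2CH3) → C:4 H:8
  CH(C2H5) → C:3 H:6
  CH2 → C:1 H:2
  CH3 → C:1 H:3
Element totals:
  C: 12
  H: 26
  O: 2

12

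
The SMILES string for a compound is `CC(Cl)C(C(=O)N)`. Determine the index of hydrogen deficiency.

1

Atom tally by fragment:
  CH3 → C:1 H:3
  CH(Cl) → C:1 H:1 Cl:1
  CH2CONH2 → C:2 H:4 O:1 N:1
Element totals:
  C: 4
  H: 8
  Cl: 1
  N: 1
  O: 1
Molecular formula: C4H8ClNO.
DoU = (2C + 2 + N − H − X) / 2 = (2·4 + 2 + 1 − 8 − 1) / 2 = 1.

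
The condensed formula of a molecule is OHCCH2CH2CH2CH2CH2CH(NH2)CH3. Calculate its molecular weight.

Atom tally by fragment:
  OHCCH2 → C:2 H:3 O:1
  CH2 → C:1 H:2
  CH2 → C:1 H:2
  CH2 → C:1 H:2
  CH2 → C:1 H:2
  CH(NH2) → C:1 H:3 N:1
  CH3 → C:1 H:3
Element totals:
  C: 8
  H: 17
  N: 1
  O: 1
Molecular formula: C8H17NO.
  M = 8(12.011) + 17(1.008) + 14.007 + 15.999
    = 96.088 + 17.136 + 14.007 + 15.999 = 143.230

143.23 g/mol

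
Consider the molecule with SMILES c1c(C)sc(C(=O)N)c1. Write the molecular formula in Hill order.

C6H7NOS

Atom tally by fragment:
  thiophene ring core → C:4 H:4 S:1
  (− 2 ring H displaced by substituents)
  + CH3 → C:1 H:3
  + CONH2 → C:1 H:2 O:1 N:1
Element totals:
  C: 6
  H: 7
  N: 1
  O: 1
  S: 1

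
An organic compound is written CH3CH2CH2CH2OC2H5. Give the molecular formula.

Element totals:
  C: 6
  H: 14
  O: 1

C6H14O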